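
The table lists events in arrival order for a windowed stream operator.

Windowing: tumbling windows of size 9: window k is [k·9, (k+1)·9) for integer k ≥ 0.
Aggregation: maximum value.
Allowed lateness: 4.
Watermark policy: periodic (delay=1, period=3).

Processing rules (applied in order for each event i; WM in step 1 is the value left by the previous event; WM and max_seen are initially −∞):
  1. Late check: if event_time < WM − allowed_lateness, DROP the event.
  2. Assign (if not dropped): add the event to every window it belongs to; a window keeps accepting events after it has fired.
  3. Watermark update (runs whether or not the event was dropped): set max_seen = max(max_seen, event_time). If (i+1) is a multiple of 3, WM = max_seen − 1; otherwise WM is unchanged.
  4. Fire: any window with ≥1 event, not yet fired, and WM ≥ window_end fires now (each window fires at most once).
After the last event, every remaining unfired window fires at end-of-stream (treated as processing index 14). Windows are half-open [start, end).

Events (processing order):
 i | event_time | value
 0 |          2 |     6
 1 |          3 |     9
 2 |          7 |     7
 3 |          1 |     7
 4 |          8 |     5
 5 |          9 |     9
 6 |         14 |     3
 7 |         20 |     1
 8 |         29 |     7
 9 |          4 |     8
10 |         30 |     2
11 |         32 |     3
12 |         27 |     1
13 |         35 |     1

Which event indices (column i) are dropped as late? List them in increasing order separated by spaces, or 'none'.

i=0 t=2 v=6: → [0,9); WM=−∞
i=1 t=3 v=9: → [0,9); WM=−∞
i=2 t=7 v=7: → [0,9); WM=6
i=3 t=1 v=7: DROP (t<6-4); WM=6
i=4 t=8 v=5: → [0,9); WM=6
i=5 t=9 v=9: → [9,18); WM=8
i=6 t=14 v=3: → [9,18); WM=8
i=7 t=20 v=1: → [18,27); WM=8
i=8 t=29 v=7: → [27,36); WM=28; [0,9) fires=9 [9,18) fires=9 [18,27) fires=1
i=9 t=4 v=8: DROP (t<28-4); WM=28
i=10 t=30 v=2: → [27,36); WM=28
i=11 t=32 v=3: → [27,36); WM=31
i=12 t=27 v=1: → [27,36); WM=31
i=13 t=35 v=1: → [27,36); WM=31

3 9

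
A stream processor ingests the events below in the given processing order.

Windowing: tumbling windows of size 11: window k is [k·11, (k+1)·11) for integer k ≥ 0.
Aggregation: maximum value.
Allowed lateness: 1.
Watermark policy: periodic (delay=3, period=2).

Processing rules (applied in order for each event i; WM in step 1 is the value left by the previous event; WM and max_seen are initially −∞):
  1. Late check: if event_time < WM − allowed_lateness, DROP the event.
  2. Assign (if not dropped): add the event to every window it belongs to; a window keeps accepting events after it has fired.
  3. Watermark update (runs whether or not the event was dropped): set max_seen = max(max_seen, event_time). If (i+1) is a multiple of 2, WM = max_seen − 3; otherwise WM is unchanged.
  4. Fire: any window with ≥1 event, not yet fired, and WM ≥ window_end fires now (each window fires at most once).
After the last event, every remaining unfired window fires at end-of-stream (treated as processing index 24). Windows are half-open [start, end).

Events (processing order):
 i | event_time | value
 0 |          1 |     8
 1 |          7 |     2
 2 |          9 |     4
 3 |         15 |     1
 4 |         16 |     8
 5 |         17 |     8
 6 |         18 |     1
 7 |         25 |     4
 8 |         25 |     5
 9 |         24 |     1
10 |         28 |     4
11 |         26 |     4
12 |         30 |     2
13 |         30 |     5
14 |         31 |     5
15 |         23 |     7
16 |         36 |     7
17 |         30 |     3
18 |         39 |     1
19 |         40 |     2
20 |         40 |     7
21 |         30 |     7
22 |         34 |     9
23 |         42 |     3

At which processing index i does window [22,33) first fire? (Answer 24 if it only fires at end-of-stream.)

17

i=0 t=1 v=8: → [0,11); WM=−∞
i=1 t=7 v=2: → [0,11); WM=4
i=2 t=9 v=4: → [0,11); WM=4
i=3 t=15 v=1: → [11,22); WM=12; [0,11) fires=8
i=4 t=16 v=8: → [11,22); WM=12
i=5 t=17 v=8: → [11,22); WM=14
i=6 t=18 v=1: → [11,22); WM=14
i=7 t=25 v=4: → [22,33); WM=22; [11,22) fires=8
i=8 t=25 v=5: → [22,33); WM=22
i=9 t=24 v=1: → [22,33); WM=22
i=10 t=28 v=4: → [22,33); WM=22
i=11 t=26 v=4: → [22,33); WM=25
i=12 t=30 v=2: → [22,33); WM=25
i=13 t=30 v=5: → [22,33); WM=27
i=14 t=31 v=5: → [22,33); WM=27
i=15 t=23 v=7: DROP (t<27-1); WM=28
i=16 t=36 v=7: → [33,44); WM=28
i=17 t=30 v=3: → [22,33); WM=33; [22,33) fires=5
i=18 t=39 v=1: → [33,44); WM=33
i=19 t=40 v=2: → [33,44); WM=37
i=20 t=40 v=7: → [33,44); WM=37
i=21 t=30 v=7: DROP (t<37-1); WM=37
i=22 t=34 v=9: DROP (t<37-1); WM=37
i=23 t=42 v=3: → [33,44); WM=39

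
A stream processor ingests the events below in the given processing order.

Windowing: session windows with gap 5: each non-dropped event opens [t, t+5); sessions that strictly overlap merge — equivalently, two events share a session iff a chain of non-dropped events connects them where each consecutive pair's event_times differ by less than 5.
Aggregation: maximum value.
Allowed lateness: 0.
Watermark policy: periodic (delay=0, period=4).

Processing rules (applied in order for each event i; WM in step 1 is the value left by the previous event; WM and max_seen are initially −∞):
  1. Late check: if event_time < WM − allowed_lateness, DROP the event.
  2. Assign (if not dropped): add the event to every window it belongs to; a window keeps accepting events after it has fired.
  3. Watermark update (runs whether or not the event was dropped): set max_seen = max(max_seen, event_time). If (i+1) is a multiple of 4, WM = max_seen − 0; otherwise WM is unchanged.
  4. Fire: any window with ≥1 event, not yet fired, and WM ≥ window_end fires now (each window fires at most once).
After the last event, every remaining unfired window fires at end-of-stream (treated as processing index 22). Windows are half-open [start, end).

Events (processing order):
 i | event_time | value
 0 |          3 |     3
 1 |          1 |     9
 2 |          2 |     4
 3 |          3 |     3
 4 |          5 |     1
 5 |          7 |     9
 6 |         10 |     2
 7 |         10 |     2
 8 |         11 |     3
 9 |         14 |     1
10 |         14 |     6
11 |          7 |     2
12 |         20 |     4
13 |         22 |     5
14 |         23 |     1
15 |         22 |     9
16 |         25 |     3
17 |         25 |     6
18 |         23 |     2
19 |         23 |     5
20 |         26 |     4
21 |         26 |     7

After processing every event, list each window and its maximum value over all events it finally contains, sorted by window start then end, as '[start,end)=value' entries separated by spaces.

i=0 t=3 v=3: → [3,8); WM=−∞
i=1 t=1 v=9: → [1,8); WM=−∞
i=2 t=2 v=4: → [1,8); WM=−∞
i=3 t=3 v=3: → [1,8); WM=3
i=4 t=5 v=1: → [1,10); WM=3
i=5 t=7 v=9: → [1,12); WM=3
i=6 t=10 v=2: → [1,15); WM=3
i=7 t=10 v=2: → [1,15); WM=10
i=8 t=11 v=3: → [1,16); WM=10
i=9 t=14 v=1: → [1,19); WM=10
i=10 t=14 v=6: → [1,19); WM=10
i=11 t=7 v=2: DROP (t<10-0); WM=14
i=12 t=20 v=4: → [20,25); WM=14
i=13 t=22 v=5: → [20,27); WM=14
i=14 t=23 v=1: → [20,28); WM=14
i=15 t=22 v=9: → [20,28); WM=23
i=16 t=25 v=3: → [20,30); WM=23
i=17 t=25 v=6: → [20,30); WM=23
i=18 t=23 v=2: → [20,30); WM=23
i=19 t=23 v=5: → [20,30); WM=25
i=20 t=26 v=4: → [20,31); WM=25
i=21 t=26 v=7: → [20,31); WM=25

[1,19)=9 [20,31)=9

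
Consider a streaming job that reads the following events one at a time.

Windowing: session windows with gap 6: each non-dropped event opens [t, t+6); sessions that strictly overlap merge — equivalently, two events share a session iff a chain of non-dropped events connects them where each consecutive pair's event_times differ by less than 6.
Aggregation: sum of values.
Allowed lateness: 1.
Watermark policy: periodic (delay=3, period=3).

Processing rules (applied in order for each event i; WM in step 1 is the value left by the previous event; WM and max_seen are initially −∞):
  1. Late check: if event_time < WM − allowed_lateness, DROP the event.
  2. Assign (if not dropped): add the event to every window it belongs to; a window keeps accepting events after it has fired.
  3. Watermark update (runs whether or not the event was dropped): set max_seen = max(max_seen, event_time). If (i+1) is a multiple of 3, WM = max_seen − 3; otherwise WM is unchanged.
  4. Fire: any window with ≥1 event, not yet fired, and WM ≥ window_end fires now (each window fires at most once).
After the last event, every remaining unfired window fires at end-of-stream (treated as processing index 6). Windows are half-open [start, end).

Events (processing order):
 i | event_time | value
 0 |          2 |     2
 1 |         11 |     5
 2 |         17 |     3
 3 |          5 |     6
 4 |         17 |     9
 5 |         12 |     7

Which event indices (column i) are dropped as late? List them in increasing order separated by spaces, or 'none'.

3 5

i=0 t=2 v=2: → [2,8); WM=−∞
i=1 t=11 v=5: → [11,17); WM=−∞
i=2 t=17 v=3: → [17,23); WM=14
i=3 t=5 v=6: DROP (t<14-1); WM=14
i=4 t=17 v=9: → [17,23); WM=14
i=5 t=12 v=7: DROP (t<14-1); WM=14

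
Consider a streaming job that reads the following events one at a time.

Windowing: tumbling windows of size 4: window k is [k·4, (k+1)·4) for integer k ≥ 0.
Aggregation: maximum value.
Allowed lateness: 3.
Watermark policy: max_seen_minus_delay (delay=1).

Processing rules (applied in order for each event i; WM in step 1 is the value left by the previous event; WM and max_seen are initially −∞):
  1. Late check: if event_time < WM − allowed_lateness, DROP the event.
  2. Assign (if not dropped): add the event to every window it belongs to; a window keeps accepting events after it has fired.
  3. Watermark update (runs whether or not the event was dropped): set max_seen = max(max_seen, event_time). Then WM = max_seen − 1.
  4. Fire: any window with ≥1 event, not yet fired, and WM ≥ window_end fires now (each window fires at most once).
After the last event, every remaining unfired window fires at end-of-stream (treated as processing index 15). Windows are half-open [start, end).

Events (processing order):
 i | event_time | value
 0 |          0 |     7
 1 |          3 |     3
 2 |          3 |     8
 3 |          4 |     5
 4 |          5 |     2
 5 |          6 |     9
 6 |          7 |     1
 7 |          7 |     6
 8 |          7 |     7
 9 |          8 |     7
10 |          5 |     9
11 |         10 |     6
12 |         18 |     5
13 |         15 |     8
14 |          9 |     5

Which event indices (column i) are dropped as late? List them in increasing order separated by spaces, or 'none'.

i=0 t=0 v=7: → [0,4); WM=-1
i=1 t=3 v=3: → [0,4); WM=2
i=2 t=3 v=8: → [0,4); WM=2
i=3 t=4 v=5: → [4,8); WM=3
i=4 t=5 v=2: → [4,8); WM=4; [0,4) fires=8
i=5 t=6 v=9: → [4,8); WM=5
i=6 t=7 v=1: → [4,8); WM=6
i=7 t=7 v=6: → [4,8); WM=6
i=8 t=7 v=7: → [4,8); WM=6
i=9 t=8 v=7: → [8,12); WM=7
i=10 t=5 v=9: → [4,8); WM=7
i=11 t=10 v=6: → [8,12); WM=9; [4,8) fires=9
i=12 t=18 v=5: → [16,20); WM=17; [8,12) fires=7
i=13 t=15 v=8: → [12,16); WM=17; [12,16) fires=8
i=14 t=9 v=5: DROP (t<17-3); WM=17

14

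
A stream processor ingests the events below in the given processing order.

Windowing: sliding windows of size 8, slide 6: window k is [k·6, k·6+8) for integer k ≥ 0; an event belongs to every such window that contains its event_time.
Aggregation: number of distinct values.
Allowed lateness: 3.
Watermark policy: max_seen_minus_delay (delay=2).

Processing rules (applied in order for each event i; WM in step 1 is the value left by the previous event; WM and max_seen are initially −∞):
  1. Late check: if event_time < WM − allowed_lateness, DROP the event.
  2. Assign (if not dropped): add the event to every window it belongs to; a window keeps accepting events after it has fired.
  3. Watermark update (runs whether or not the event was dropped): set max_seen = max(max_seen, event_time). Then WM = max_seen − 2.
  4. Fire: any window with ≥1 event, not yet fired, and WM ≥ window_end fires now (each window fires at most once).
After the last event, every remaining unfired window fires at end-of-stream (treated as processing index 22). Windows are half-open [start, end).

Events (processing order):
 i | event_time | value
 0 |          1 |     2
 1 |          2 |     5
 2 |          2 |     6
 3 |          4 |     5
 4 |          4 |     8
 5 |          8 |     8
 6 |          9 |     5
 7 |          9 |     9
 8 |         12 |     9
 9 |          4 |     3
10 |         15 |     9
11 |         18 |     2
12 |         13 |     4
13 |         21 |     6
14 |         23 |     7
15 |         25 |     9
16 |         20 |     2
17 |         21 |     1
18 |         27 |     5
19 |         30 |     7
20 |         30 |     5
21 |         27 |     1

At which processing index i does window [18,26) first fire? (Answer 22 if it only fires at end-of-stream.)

19

i=0 t=1 v=2: → [0,8); WM=-1
i=1 t=2 v=5: → [0,8); WM=0
i=2 t=2 v=6: → [0,8); WM=0
i=3 t=4 v=5: → [0,8); WM=2
i=4 t=4 v=8: → [0,8); WM=2
i=5 t=8 v=8: → [6,14); WM=6
i=6 t=9 v=5: → [6,14); WM=7
i=7 t=9 v=9: → [6,14); WM=7
i=8 t=12 v=9: → [12,20),[6,14); WM=10; [0,8) fires=4
i=9 t=4 v=3: DROP (t<10-3); WM=10
i=10 t=15 v=9: → [12,20); WM=13
i=11 t=18 v=2: → [18,26),[12,20); WM=16; [6,14) fires=3
i=12 t=13 v=4: → [12,20),[6,14); WM=16
i=13 t=21 v=6: → [18,26); WM=19
i=14 t=23 v=7: → [18,26); WM=21; [12,20) fires=3
i=15 t=25 v=9: → [24,32),[18,26); WM=23
i=16 t=20 v=2: → [18,26); WM=23
i=17 t=21 v=1: → [18,26); WM=23
i=18 t=27 v=5: → [24,32); WM=25
i=19 t=30 v=7: → [30,38),[24,32); WM=28; [18,26) fires=5
i=20 t=30 v=5: → [30,38),[24,32); WM=28
i=21 t=27 v=1: → [24,32); WM=28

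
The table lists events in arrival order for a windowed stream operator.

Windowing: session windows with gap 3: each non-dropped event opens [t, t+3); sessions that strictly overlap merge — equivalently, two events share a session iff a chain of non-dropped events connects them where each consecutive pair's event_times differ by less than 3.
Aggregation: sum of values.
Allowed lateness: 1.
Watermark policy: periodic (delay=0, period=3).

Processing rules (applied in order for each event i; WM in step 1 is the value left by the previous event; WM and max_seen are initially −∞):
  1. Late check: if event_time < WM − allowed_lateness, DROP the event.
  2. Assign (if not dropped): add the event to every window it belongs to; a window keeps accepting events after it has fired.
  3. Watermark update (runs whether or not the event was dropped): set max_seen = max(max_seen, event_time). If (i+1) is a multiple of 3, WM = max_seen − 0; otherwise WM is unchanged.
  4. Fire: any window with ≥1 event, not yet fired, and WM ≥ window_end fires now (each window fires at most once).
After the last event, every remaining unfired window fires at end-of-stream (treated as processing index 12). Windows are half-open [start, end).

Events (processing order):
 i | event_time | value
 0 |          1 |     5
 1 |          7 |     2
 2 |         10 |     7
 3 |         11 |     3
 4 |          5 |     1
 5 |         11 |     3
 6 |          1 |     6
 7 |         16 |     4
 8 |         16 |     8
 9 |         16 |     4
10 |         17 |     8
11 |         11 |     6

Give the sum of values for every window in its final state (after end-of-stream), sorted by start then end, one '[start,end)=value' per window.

i=0 t=1 v=5: → [1,4); WM=−∞
i=1 t=7 v=2: → [7,10); WM=−∞
i=2 t=10 v=7: → [10,13); WM=10
i=3 t=11 v=3: → [10,14); WM=10
i=4 t=5 v=1: DROP (t<10-1); WM=10
i=5 t=11 v=3: → [10,14); WM=11
i=6 t=1 v=6: DROP (t<11-1); WM=11
i=7 t=16 v=4: → [16,19); WM=11
i=8 t=16 v=8: → [16,19); WM=16
i=9 t=16 v=4: → [16,19); WM=16
i=10 t=17 v=8: → [16,20); WM=16
i=11 t=11 v=6: DROP (t<16-1); WM=17

[1,4)=5 [7,10)=2 [10,14)=13 [16,20)=24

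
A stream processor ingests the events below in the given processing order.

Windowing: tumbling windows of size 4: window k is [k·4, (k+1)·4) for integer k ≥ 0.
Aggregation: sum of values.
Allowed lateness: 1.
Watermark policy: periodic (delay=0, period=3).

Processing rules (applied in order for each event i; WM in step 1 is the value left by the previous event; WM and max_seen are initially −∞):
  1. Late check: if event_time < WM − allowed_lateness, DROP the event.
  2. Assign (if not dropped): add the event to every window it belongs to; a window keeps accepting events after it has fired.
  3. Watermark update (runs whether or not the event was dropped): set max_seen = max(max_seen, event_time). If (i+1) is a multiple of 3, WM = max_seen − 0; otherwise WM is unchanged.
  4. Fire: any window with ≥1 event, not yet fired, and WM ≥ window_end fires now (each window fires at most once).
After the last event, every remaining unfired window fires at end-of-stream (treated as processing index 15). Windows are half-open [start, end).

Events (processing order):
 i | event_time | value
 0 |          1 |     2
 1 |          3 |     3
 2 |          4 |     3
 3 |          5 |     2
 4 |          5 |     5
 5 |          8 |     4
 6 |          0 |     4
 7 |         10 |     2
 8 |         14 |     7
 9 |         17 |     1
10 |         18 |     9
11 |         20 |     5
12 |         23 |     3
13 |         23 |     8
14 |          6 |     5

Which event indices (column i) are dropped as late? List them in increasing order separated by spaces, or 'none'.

6 14

i=0 t=1 v=2: → [0,4); WM=−∞
i=1 t=3 v=3: → [0,4); WM=−∞
i=2 t=4 v=3: → [4,8); WM=4; [0,4) fires=5
i=3 t=5 v=2: → [4,8); WM=4
i=4 t=5 v=5: → [4,8); WM=4
i=5 t=8 v=4: → [8,12); WM=8; [4,8) fires=10
i=6 t=0 v=4: DROP (t<8-1); WM=8
i=7 t=10 v=2: → [8,12); WM=8
i=8 t=14 v=7: → [12,16); WM=14; [8,12) fires=6
i=9 t=17 v=1: → [16,20); WM=14
i=10 t=18 v=9: → [16,20); WM=14
i=11 t=20 v=5: → [20,24); WM=20; [12,16) fires=7 [16,20) fires=10
i=12 t=23 v=3: → [20,24); WM=20
i=13 t=23 v=8: → [20,24); WM=20
i=14 t=6 v=5: DROP (t<20-1); WM=23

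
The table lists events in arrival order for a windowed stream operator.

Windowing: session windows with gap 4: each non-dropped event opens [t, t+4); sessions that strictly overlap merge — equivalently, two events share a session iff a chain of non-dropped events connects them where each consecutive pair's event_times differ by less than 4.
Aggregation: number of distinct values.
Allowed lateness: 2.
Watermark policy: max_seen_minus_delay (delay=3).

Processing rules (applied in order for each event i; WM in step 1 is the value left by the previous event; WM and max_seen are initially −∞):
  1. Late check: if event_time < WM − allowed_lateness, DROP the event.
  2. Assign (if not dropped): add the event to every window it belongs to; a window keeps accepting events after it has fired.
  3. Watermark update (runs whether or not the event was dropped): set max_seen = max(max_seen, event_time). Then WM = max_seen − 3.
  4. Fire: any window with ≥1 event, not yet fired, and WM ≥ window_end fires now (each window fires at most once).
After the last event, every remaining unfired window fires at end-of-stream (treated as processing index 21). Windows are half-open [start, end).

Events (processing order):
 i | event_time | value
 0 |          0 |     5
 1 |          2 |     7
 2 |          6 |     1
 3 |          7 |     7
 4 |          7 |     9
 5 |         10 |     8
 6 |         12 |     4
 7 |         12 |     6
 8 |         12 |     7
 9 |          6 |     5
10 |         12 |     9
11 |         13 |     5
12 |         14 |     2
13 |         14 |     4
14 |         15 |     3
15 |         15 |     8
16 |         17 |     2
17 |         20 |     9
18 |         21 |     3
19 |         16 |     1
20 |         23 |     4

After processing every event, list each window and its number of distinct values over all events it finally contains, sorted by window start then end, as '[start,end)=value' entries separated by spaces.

i=0 t=0 v=5: → [0,4); WM=-3
i=1 t=2 v=7: → [0,6); WM=-1
i=2 t=6 v=1: → [6,10); WM=3
i=3 t=7 v=7: → [6,11); WM=4
i=4 t=7 v=9: → [6,11); WM=4
i=5 t=10 v=8: → [6,14); WM=7
i=6 t=12 v=4: → [6,16); WM=9
i=7 t=12 v=6: → [6,16); WM=9
i=8 t=12 v=7: → [6,16); WM=9
i=9 t=6 v=5: DROP (t<9-2); WM=9
i=10 t=12 v=9: → [6,16); WM=9
i=11 t=13 v=5: → [6,17); WM=10
i=12 t=14 v=2: → [6,18); WM=11
i=13 t=14 v=4: → [6,18); WM=11
i=14 t=15 v=3: → [6,19); WM=12
i=15 t=15 v=8: → [6,19); WM=12
i=16 t=17 v=2: → [6,21); WM=14
i=17 t=20 v=9: → [6,24); WM=17
i=18 t=21 v=3: → [6,25); WM=18
i=19 t=16 v=1: → [6,25); WM=18
i=20 t=23 v=4: → [6,27); WM=20

[0,6)=2 [6,27)=9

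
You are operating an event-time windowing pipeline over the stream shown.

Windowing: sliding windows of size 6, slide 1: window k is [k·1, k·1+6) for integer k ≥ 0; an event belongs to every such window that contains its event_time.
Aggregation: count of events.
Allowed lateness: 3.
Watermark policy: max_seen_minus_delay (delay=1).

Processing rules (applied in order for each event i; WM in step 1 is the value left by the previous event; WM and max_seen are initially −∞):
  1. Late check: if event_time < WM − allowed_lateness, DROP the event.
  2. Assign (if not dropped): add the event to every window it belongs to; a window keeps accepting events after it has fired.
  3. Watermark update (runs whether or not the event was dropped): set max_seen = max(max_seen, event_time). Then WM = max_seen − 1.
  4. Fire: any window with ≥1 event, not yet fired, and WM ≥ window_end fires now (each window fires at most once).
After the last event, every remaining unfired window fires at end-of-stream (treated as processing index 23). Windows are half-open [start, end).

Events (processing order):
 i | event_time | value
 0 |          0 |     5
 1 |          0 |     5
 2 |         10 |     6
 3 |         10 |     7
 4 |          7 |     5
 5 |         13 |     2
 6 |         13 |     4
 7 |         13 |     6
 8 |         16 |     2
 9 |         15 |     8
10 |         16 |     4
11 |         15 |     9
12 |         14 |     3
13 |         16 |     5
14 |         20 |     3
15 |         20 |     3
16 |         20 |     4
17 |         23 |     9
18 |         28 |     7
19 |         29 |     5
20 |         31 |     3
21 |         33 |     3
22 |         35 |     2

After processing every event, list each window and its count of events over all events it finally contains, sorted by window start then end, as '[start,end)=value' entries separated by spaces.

[0,6)=2 [2,8)=1 [3,9)=1 [4,10)=1 [5,11)=3 [6,12)=3 [7,13)=3 [8,14)=5 [9,15)=6 [10,16)=8 [11,17)=9 [12,18)=9 [13,19)=9 [14,20)=6 [15,21)=8 [16,22)=6 [17,23)=3 [18,24)=4 [19,25)=4 [20,26)=4 [21,27)=1 [22,28)=1 [23,29)=2 [24,30)=2 [25,31)=2 [26,32)=3 [27,33)=3 [28,34)=4 [29,35)=3 [30,36)=3 [31,37)=3 [32,38)=2 [33,39)=2 [34,40)=1 [35,41)=1

i=0 t=0 v=5: → [0,6); WM=-1
i=1 t=0 v=5: → [0,6); WM=-1
i=2 t=10 v=6: → [10,16),[9,15),[8,14),[7,13),[6,12),[5,11); WM=9; [0,6) fires=2
i=3 t=10 v=7: → [10,16),[9,15),[8,14),[7,13),[6,12),[5,11); WM=9
i=4 t=7 v=5: → [7,13),[6,12),[5,11),[4,10),[3,9),[2,8); WM=9; [2,8) fires=1 [3,9) fires=1
i=5 t=13 v=2: → [13,19),[12,18),[11,17),[10,16),[9,15),[8,14); WM=12; [4,10) fires=1 [5,11) fires=3 [6,12) fires=3
i=6 t=13 v=4: → [13,19),[12,18),[11,17),[10,16),[9,15),[8,14); WM=12
i=7 t=13 v=6: → [13,19),[12,18),[11,17),[10,16),[9,15),[8,14); WM=12
i=8 t=16 v=2: → [16,22),[15,21),[14,20),[13,19),[12,18),[11,17); WM=15; [7,13) fires=3 [8,14) fires=5 [9,15) fires=5
i=9 t=15 v=8: → [15,21),[14,20),[13,19),[12,18),[11,17),[10,16); WM=15
i=10 t=16 v=4: → [16,22),[15,21),[14,20),[13,19),[12,18),[11,17); WM=15
i=11 t=15 v=9: → [15,21),[14,20),[13,19),[12,18),[11,17),[10,16); WM=15
i=12 t=14 v=3: → [14,20),[13,19),[12,18),[11,17),[10,16),[9,15); WM=15
i=13 t=16 v=5: → [16,22),[15,21),[14,20),[13,19),[12,18),[11,17); WM=15
i=14 t=20 v=3: → [20,26),[19,25),[18,24),[17,23),[16,22),[15,21); WM=19; [10,16) fires=8 [11,17) fires=9 [12,18) fires=9 [13,19) fires=9
i=15 t=20 v=3: → [20,26),[19,25),[18,24),[17,23),[16,22),[15,21); WM=19
i=16 t=20 v=4: → [20,26),[19,25),[18,24),[17,23),[16,22),[15,21); WM=19
i=17 t=23 v=9: → [23,29),[22,28),[21,27),[20,26),[19,25),[18,24); WM=22; [14,20) fires=6 [15,21) fires=8 [16,22) fires=6
i=18 t=28 v=7: → [28,34),[27,33),[26,32),[25,31),[24,30),[23,29); WM=27; [17,23) fires=3 [18,24) fires=4 [19,25) fires=4 [20,26) fires=4 [21,27) fires=1
i=19 t=29 v=5: → [29,35),[28,34),[27,33),[26,32),[25,31),[24,30); WM=28; [22,28) fires=1
i=20 t=31 v=3: → [31,37),[30,36),[29,35),[28,34),[27,33),[26,32); WM=30; [23,29) fires=2 [24,30) fires=2
i=21 t=33 v=3: → [33,39),[32,38),[31,37),[30,36),[29,35),[28,34); WM=32; [25,31) fires=2 [26,32) fires=3
i=22 t=35 v=2: → [35,41),[34,40),[33,39),[32,38),[31,37),[30,36); WM=34; [27,33) fires=3 [28,34) fires=4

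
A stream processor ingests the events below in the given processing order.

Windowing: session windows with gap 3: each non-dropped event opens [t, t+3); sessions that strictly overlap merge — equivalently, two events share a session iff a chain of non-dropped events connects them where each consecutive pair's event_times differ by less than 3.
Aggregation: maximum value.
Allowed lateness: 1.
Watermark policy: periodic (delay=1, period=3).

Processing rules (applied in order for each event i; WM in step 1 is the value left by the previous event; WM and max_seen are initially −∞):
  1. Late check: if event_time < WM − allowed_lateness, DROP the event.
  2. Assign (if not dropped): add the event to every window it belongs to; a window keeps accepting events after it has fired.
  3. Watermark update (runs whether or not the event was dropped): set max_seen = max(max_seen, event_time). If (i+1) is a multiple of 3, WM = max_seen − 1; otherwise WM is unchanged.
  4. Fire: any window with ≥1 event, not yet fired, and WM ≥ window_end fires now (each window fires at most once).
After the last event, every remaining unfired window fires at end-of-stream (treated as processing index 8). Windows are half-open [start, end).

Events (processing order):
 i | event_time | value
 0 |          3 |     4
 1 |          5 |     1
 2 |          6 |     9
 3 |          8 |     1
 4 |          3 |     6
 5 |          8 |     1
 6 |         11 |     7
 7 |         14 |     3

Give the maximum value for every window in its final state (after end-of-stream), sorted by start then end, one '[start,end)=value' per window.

[3,11)=9 [11,14)=7 [14,17)=3

i=0 t=3 v=4: → [3,6); WM=−∞
i=1 t=5 v=1: → [3,8); WM=−∞
i=2 t=6 v=9: → [3,9); WM=5
i=3 t=8 v=1: → [3,11); WM=5
i=4 t=3 v=6: DROP (t<5-1); WM=5
i=5 t=8 v=1: → [3,11); WM=7
i=6 t=11 v=7: → [11,14); WM=7
i=7 t=14 v=3: → [14,17); WM=7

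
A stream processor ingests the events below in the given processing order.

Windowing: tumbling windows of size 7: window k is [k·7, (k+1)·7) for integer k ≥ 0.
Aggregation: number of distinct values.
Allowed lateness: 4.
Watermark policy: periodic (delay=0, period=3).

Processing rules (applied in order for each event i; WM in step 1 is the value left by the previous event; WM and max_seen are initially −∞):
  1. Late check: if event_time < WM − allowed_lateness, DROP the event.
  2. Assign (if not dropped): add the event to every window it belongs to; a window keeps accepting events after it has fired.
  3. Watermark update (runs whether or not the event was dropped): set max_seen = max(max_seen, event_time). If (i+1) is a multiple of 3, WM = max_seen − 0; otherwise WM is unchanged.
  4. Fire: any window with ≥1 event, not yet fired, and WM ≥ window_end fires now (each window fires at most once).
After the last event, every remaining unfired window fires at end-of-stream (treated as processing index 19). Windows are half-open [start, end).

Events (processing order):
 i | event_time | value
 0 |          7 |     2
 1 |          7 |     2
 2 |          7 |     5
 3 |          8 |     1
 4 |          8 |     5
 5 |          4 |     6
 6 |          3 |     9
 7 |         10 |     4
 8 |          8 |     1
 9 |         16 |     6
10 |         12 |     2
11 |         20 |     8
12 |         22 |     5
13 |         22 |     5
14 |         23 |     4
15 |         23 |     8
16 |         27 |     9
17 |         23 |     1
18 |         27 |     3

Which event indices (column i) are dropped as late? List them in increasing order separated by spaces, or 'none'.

i=0 t=7 v=2: → [7,14); WM=−∞
i=1 t=7 v=2: → [7,14); WM=−∞
i=2 t=7 v=5: → [7,14); WM=7
i=3 t=8 v=1: → [7,14); WM=7
i=4 t=8 v=5: → [7,14); WM=7
i=5 t=4 v=6: → [0,7); WM=8; [0,7) fires=1
i=6 t=3 v=9: DROP (t<8-4); WM=8
i=7 t=10 v=4: → [7,14); WM=8
i=8 t=8 v=1: → [7,14); WM=10
i=9 t=16 v=6: → [14,21); WM=10
i=10 t=12 v=2: → [7,14); WM=10
i=11 t=20 v=8: → [14,21); WM=20; [7,14) fires=4
i=12 t=22 v=5: → [21,28); WM=20
i=13 t=22 v=5: → [21,28); WM=20
i=14 t=23 v=4: → [21,28); WM=23; [14,21) fires=2
i=15 t=23 v=8: → [21,28); WM=23
i=16 t=27 v=9: → [21,28); WM=23
i=17 t=23 v=1: → [21,28); WM=27
i=18 t=27 v=3: → [21,28); WM=27

6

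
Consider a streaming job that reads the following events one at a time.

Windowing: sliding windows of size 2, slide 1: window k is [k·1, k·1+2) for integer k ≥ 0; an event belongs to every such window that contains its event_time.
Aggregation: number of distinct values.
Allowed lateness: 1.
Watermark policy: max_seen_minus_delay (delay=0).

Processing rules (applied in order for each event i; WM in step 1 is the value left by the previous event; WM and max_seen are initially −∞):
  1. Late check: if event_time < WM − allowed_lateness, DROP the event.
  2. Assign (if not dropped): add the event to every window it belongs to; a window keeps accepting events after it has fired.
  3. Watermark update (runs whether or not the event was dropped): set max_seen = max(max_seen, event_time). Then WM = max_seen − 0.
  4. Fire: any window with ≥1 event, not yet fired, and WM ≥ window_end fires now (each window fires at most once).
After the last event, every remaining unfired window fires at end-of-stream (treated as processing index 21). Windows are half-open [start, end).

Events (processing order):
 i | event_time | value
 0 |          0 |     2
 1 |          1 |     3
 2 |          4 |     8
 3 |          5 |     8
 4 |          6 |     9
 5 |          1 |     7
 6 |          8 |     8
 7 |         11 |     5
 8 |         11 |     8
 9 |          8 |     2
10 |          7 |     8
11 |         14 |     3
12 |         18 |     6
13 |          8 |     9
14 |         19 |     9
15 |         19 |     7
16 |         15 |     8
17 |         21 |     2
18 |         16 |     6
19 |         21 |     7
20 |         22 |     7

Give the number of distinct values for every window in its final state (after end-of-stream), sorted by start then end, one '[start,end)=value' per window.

i=0 t=0 v=2: → [0,2); WM=0
i=1 t=1 v=3: → [1,3),[0,2); WM=1
i=2 t=4 v=8: → [4,6),[3,5); WM=4; [0,2) fires=2 [1,3) fires=1
i=3 t=5 v=8: → [5,7),[4,6); WM=5; [3,5) fires=1
i=4 t=6 v=9: → [6,8),[5,7); WM=6; [4,6) fires=1
i=5 t=1 v=7: DROP (t<6-1); WM=6
i=6 t=8 v=8: → [8,10),[7,9); WM=8; [5,7) fires=2 [6,8) fires=1
i=7 t=11 v=5: → [11,13),[10,12); WM=11; [7,9) fires=1 [8,10) fires=1
i=8 t=11 v=8: → [11,13),[10,12); WM=11
i=9 t=8 v=2: DROP (t<11-1); WM=11
i=10 t=7 v=8: DROP (t<11-1); WM=11
i=11 t=14 v=3: → [14,16),[13,15); WM=14; [10,12) fires=2 [11,13) fires=2
i=12 t=18 v=6: → [18,20),[17,19); WM=18; [13,15) fires=1 [14,16) fires=1
i=13 t=8 v=9: DROP (t<18-1); WM=18
i=14 t=19 v=9: → [19,21),[18,20); WM=19; [17,19) fires=1
i=15 t=19 v=7: → [19,21),[18,20); WM=19
i=16 t=15 v=8: DROP (t<19-1); WM=19
i=17 t=21 v=2: → [21,23),[20,22); WM=21; [18,20) fires=3 [19,21) fires=2
i=18 t=16 v=6: DROP (t<21-1); WM=21
i=19 t=21 v=7: → [21,23),[20,22); WM=21
i=20 t=22 v=7: → [22,24),[21,23); WM=22; [20,22) fires=2

[0,2)=2 [1,3)=1 [3,5)=1 [4,6)=1 [5,7)=2 [6,8)=1 [7,9)=1 [8,10)=1 [10,12)=2 [11,13)=2 [13,15)=1 [14,16)=1 [17,19)=1 [18,20)=3 [19,21)=2 [20,22)=2 [21,23)=2 [22,24)=1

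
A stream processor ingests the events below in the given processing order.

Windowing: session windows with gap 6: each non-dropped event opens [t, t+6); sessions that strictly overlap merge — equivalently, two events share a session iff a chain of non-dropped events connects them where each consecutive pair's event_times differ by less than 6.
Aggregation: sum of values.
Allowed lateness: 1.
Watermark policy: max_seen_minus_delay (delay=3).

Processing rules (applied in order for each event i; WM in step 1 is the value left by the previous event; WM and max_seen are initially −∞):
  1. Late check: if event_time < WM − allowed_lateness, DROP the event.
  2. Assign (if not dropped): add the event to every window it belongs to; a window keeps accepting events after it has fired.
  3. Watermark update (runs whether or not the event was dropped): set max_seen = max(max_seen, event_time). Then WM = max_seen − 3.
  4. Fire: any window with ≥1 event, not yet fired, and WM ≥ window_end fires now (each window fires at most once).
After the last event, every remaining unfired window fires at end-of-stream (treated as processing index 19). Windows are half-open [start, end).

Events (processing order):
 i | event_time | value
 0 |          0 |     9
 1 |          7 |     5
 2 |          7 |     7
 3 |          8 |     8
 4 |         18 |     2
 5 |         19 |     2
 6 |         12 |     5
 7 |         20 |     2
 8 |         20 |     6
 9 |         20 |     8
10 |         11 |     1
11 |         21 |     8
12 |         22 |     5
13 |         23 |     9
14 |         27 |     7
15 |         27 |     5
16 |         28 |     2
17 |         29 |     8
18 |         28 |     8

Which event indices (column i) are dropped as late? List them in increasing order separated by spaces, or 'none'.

i=0 t=0 v=9: → [0,6); WM=-3
i=1 t=7 v=5: → [7,13); WM=4
i=2 t=7 v=7: → [7,13); WM=4
i=3 t=8 v=8: → [7,14); WM=5
i=4 t=18 v=2: → [18,24); WM=15
i=5 t=19 v=2: → [18,25); WM=16
i=6 t=12 v=5: DROP (t<16-1); WM=16
i=7 t=20 v=2: → [18,26); WM=17
i=8 t=20 v=6: → [18,26); WM=17
i=9 t=20 v=8: → [18,26); WM=17
i=10 t=11 v=1: DROP (t<17-1); WM=17
i=11 t=21 v=8: → [18,27); WM=18
i=12 t=22 v=5: → [18,28); WM=19
i=13 t=23 v=9: → [18,29); WM=20
i=14 t=27 v=7: → [18,33); WM=24
i=15 t=27 v=5: → [18,33); WM=24
i=16 t=28 v=2: → [18,34); WM=25
i=17 t=29 v=8: → [18,35); WM=26
i=18 t=28 v=8: → [18,35); WM=26

6 10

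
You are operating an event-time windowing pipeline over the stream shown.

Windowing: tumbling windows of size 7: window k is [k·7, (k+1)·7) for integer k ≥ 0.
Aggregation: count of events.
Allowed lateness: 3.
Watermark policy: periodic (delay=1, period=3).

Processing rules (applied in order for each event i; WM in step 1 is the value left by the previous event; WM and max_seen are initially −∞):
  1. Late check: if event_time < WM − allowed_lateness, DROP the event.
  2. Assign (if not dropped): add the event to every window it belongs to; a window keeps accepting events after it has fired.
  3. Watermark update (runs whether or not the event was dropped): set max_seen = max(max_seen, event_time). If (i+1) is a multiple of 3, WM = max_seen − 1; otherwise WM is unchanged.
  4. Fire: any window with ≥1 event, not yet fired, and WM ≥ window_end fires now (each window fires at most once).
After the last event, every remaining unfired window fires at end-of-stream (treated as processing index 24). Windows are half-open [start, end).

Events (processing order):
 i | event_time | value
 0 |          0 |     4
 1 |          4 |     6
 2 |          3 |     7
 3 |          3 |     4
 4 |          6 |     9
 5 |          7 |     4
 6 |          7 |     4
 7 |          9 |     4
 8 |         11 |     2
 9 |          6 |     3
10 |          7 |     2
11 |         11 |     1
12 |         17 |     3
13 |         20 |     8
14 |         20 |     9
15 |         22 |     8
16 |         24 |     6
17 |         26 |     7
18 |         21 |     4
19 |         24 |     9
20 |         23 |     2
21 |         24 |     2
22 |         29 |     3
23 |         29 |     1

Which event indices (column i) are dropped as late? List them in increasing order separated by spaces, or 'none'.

9 18

i=0 t=0 v=4: → [0,7); WM=−∞
i=1 t=4 v=6: → [0,7); WM=−∞
i=2 t=3 v=7: → [0,7); WM=3
i=3 t=3 v=4: → [0,7); WM=3
i=4 t=6 v=9: → [0,7); WM=3
i=5 t=7 v=4: → [7,14); WM=6
i=6 t=7 v=4: → [7,14); WM=6
i=7 t=9 v=4: → [7,14); WM=6
i=8 t=11 v=2: → [7,14); WM=10; [0,7) fires=5
i=9 t=6 v=3: DROP (t<10-3); WM=10
i=10 t=7 v=2: → [7,14); WM=10
i=11 t=11 v=1: → [7,14); WM=10
i=12 t=17 v=3: → [14,21); WM=10
i=13 t=20 v=8: → [14,21); WM=10
i=14 t=20 v=9: → [14,21); WM=19; [7,14) fires=6
i=15 t=22 v=8: → [21,28); WM=19
i=16 t=24 v=6: → [21,28); WM=19
i=17 t=26 v=7: → [21,28); WM=25; [14,21) fires=3
i=18 t=21 v=4: DROP (t<25-3); WM=25
i=19 t=24 v=9: → [21,28); WM=25
i=20 t=23 v=2: → [21,28); WM=25
i=21 t=24 v=2: → [21,28); WM=25
i=22 t=29 v=3: → [28,35); WM=25
i=23 t=29 v=1: → [28,35); WM=28; [21,28) fires=6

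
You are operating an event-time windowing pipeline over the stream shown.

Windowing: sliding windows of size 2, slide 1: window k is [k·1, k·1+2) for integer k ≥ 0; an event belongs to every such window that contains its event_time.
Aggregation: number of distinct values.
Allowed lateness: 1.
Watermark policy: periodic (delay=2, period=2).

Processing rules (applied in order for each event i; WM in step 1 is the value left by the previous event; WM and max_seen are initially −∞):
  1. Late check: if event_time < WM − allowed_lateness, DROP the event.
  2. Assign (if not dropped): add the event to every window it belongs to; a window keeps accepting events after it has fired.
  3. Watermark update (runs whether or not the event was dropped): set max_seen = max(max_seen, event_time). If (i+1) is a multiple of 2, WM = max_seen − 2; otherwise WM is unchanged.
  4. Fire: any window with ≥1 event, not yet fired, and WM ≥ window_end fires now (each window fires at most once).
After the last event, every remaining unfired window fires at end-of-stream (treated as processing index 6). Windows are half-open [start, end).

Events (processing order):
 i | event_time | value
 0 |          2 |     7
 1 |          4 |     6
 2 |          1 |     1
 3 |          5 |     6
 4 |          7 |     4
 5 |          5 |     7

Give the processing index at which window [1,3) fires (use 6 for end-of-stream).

3

i=0 t=2 v=7: → [2,4),[1,3); WM=−∞
i=1 t=4 v=6: → [4,6),[3,5); WM=2
i=2 t=1 v=1: → [1,3),[0,2); WM=2; [0,2) fires=1
i=3 t=5 v=6: → [5,7),[4,6); WM=3; [1,3) fires=2
i=4 t=7 v=4: → [7,9),[6,8); WM=3
i=5 t=5 v=7: → [5,7),[4,6); WM=5; [2,4) fires=1 [3,5) fires=1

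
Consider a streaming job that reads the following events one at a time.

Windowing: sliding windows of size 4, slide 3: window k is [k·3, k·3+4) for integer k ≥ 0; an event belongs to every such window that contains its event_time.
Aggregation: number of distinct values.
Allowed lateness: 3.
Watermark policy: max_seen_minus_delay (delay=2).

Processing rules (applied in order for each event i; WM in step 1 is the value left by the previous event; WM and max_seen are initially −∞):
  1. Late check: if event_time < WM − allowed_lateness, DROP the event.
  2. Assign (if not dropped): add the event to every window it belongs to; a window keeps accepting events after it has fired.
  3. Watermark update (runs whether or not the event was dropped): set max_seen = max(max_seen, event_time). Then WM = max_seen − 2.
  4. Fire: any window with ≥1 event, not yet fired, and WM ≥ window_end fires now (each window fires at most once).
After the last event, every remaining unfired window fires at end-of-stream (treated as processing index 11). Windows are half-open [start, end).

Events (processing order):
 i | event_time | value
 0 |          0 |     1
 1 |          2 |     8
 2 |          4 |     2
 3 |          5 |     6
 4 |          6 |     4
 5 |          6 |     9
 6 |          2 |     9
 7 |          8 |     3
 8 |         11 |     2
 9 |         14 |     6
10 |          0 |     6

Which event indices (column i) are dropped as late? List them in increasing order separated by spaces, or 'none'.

i=0 t=0 v=1: → [0,4); WM=-2
i=1 t=2 v=8: → [0,4); WM=0
i=2 t=4 v=2: → [3,7); WM=2
i=3 t=5 v=6: → [3,7); WM=3
i=4 t=6 v=4: → [6,10),[3,7); WM=4; [0,4) fires=2
i=5 t=6 v=9: → [6,10),[3,7); WM=4
i=6 t=2 v=9: → [0,4); WM=4
i=7 t=8 v=3: → [6,10); WM=6
i=8 t=11 v=2: → [9,13); WM=9; [3,7) fires=4
i=9 t=14 v=6: → [12,16); WM=12; [6,10) fires=3
i=10 t=0 v=6: DROP (t<12-3); WM=12

10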